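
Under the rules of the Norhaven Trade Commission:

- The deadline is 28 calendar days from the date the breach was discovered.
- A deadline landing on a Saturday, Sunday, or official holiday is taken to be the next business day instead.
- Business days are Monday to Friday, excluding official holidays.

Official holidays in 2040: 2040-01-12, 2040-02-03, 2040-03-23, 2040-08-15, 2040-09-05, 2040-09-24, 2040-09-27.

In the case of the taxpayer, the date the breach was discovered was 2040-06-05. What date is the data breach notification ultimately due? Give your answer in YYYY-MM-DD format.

2040-07-03

From 2040-06-05, 28 calendar days later is 2040-07-03.
2040-07-03 is a Tuesday and not a listed holiday, so it stands.
Final deadline: 2040-07-03.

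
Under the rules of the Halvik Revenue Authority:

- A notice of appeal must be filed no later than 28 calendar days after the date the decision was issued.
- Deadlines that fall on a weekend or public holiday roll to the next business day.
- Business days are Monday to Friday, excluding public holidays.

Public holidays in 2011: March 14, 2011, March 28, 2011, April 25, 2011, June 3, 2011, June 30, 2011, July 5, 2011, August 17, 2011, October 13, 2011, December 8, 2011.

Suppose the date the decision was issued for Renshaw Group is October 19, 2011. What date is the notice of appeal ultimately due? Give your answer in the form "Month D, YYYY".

November 16, 2011

Trigger date October 19, 2011 + 28 calendar days = November 16, 2011.
November 16, 2011 (Wednesday) is already a business day.
Final deadline: November 16, 2011.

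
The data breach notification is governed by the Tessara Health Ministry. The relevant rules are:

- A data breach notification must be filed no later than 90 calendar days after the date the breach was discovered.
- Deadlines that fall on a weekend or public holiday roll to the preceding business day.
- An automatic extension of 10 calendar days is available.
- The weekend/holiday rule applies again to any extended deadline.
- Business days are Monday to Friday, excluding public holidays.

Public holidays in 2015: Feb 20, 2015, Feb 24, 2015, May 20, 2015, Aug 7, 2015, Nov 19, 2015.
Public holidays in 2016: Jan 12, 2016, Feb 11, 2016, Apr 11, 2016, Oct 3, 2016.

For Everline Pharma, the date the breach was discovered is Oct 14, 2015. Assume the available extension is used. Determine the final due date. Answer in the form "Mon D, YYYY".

Jan 21, 2016

Adding 90 calendar days to Oct 14, 2015 gives Jan 12, 2016.
Jan 12, 2016 is a listed holiday; the preceding business day is Jan 11, 2016 (Monday).
Applying the 10-calendar-day extension: Jan 11, 2016 + 10 days = Jan 21, 2016.
Since Jan 21, 2016 is a Thursday and not a holiday, the date is unchanged.
Final deadline: Jan 21, 2016.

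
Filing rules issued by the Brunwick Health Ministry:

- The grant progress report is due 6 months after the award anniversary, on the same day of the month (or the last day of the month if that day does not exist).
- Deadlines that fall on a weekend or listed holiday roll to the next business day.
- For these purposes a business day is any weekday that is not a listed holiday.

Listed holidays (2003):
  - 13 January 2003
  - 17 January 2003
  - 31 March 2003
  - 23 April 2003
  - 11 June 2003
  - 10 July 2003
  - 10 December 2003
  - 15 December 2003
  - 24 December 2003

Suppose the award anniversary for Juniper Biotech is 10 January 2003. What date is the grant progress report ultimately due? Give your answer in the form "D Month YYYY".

11 July 2003

6 months from 10 January 2003 is 10 July 2003.
10 July 2003 is a listed holiday, so it moves to the next business day, 11 July 2003 (Friday).
The final due date is 11 July 2003.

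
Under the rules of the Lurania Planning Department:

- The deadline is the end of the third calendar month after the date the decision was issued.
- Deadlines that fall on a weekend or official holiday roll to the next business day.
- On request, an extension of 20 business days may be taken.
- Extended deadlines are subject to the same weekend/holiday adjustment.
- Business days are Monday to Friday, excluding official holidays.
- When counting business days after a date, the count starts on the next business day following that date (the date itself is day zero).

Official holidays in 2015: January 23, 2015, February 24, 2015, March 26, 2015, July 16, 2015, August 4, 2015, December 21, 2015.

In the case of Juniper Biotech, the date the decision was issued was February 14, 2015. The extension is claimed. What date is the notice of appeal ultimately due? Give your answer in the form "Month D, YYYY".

June 29, 2015

3 months after February 14, 2015 falls in May 2015; the last day of that month is May 31, 2015.
May 31, 2015 falls on a Sunday. Rolling to the next business day gives June 1, 2015, a Monday.
Counting 20 further business days from June 1, 2015 reaches June 29, 2015.
June 29, 2015 (Monday) is already a business day.
Deadline: June 29, 2015.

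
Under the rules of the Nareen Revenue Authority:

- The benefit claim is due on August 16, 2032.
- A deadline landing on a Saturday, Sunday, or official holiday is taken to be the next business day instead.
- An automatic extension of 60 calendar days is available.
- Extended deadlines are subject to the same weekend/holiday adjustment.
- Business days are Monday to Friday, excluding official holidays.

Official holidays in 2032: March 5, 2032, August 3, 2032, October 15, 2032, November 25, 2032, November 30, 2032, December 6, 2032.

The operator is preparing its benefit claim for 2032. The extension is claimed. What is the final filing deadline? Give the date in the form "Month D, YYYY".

The statutory due date is August 16, 2032.
August 16, 2032 falls on a Monday, which is a business day, so no adjustment is needed.
Add the 60 calendar-day extension to August 16, 2032: October 15, 2032.
Because October 15, 2032 is a listed holiday, the deadline becomes October 18, 2032 (Monday).
So the filing is due October 18, 2032.

October 18, 2032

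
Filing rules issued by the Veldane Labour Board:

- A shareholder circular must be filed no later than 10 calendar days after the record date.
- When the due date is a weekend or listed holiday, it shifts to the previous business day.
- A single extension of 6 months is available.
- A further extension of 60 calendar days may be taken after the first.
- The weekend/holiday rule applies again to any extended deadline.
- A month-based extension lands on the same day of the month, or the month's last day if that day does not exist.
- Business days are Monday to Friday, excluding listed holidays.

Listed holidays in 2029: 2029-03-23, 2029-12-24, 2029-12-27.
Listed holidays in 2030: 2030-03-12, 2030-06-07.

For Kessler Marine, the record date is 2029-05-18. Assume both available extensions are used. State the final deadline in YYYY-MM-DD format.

Adding 10 calendar days to 2029-05-18 gives 2029-05-28.
Since 2029-05-28 is a Monday and not a holiday, the date is unchanged.
Applying the 6 months extension: 6 months after 2029-05-28 is 2029-11-28.
Since 2029-11-28 is a Wednesday and not a holiday, the date is unchanged.
With the 60-day extension, 2029-11-28 becomes 2030-01-27.
Because 2030-01-27 is a Sunday, the deadline becomes 2030-01-25 (Friday).
Deadline: 2030-01-25.

2030-01-25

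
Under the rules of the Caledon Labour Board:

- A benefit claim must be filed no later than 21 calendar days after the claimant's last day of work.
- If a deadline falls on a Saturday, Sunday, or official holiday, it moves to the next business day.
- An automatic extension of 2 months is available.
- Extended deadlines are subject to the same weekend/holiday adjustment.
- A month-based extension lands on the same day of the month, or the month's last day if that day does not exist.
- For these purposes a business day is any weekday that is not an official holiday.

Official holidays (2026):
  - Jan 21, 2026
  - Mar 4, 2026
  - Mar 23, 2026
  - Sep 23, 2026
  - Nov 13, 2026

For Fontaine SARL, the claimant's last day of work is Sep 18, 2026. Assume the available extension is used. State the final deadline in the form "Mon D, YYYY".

Dec 9, 2026

Trigger date Sep 18, 2026 + 21 calendar days = Oct 9, 2026.
Since Oct 9, 2026 is a Friday and not a holiday, the date is unchanged.
The 2 months extension carries Oct 9, 2026 to Dec 9, 2026.
Dec 9, 2026 (Wednesday) is already a business day.
Deadline: Dec 9, 2026.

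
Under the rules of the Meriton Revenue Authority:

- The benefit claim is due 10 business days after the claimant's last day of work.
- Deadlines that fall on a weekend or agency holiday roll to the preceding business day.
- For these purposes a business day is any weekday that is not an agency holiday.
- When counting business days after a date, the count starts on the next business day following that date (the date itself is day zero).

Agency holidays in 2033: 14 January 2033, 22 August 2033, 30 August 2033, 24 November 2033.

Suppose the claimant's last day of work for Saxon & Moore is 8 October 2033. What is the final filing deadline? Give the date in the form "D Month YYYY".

10 business days after 8 October 2033, excluding weekends and holidays, is 21 October 2033.
21 October 2033 is a Friday and not a listed holiday, so it stands.
The final due date is 21 October 2033.

21 October 2033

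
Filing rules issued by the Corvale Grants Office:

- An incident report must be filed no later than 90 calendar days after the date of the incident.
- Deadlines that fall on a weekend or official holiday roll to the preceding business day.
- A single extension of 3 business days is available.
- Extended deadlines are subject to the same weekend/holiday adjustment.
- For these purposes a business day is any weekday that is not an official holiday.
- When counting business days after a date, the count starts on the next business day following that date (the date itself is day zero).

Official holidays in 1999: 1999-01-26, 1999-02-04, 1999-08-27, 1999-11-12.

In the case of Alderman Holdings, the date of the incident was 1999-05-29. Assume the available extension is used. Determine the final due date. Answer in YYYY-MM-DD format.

1999-09-01

From 1999-05-29, 90 calendar days later is 1999-08-27.
1999-08-27 is a listed holiday, so it moves to the preceding business day, 1999-08-26 (Thursday).
Counting 3 further business days from 1999-08-26 reaches 1999-09-01.
Since 1999-09-01 is a Wednesday and not a holiday, the date is unchanged.
So the filing is due 1999-09-01.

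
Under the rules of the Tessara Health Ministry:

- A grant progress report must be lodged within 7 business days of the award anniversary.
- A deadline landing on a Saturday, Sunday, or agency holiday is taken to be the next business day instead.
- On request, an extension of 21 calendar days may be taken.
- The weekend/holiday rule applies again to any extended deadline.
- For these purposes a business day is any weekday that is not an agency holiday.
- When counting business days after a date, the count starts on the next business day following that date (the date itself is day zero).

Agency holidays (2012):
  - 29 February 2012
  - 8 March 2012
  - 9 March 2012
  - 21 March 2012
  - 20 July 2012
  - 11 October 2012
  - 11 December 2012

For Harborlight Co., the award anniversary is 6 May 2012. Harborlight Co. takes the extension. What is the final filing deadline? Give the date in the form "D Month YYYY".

5 June 2012

Starting the day after 6 May 2012 and counting 7 business days lands on 15 May 2012.
15 May 2012 falls on a Tuesday, which is a business day, so no adjustment is needed.
The 21-calendar-day extension moves the deadline from 15 May 2012 to 5 June 2012.
5 June 2012 falls on a Tuesday, which is a business day, so no adjustment is needed.
Deadline: 5 June 2012.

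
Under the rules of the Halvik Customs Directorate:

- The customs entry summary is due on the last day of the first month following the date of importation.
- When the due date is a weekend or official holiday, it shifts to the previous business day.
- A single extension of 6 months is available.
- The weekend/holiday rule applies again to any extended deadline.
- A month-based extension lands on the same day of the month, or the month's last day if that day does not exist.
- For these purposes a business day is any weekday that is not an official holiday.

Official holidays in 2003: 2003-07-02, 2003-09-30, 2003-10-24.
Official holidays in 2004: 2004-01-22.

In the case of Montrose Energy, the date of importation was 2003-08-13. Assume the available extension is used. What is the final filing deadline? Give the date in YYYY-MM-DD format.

1 month after 2003-08-13 falls in September 2003; the last day of that month is 2003-09-30.
2003-09-30 is a listed holiday; the preceding business day is 2003-09-29 (Monday).
The 6 months extension carries 2003-09-29 to 2004-03-29.
Since 2004-03-29 is a Monday and not a holiday, the date is unchanged.
The final due date is 2004-03-29.

2004-03-29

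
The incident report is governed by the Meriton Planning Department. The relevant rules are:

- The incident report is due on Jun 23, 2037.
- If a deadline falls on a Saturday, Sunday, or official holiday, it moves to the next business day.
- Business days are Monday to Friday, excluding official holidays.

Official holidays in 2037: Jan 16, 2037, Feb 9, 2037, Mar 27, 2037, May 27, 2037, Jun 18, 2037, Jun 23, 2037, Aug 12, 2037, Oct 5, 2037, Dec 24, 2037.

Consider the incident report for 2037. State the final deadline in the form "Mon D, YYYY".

Jun 24, 2037

Start from the fixed due date, Jun 23, 2037.
Because Jun 23, 2037 is a listed holiday, the deadline becomes Jun 24, 2037 (Wednesday).
The final due date is Jun 24, 2037.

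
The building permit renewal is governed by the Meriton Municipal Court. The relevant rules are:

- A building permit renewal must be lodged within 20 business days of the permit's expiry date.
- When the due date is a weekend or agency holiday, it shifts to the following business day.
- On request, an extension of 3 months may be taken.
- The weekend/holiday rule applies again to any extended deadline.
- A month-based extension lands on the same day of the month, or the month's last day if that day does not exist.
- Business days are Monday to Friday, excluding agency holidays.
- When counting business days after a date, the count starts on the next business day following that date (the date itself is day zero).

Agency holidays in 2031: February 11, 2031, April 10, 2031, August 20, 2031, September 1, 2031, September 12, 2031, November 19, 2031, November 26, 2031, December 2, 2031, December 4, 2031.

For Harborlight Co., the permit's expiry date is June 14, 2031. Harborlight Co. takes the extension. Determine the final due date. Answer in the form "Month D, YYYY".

Starting the day after June 14, 2031 and counting 20 business days lands on July 11, 2031.
Since July 11, 2031 is a Friday and not a holiday, the date is unchanged.
Add 3 months to July 11, 2031: October 11, 2031.
October 11, 2031 is a Saturday; the next business day is October 13, 2031 (Monday).
Deadline: October 13, 2031.

October 13, 2031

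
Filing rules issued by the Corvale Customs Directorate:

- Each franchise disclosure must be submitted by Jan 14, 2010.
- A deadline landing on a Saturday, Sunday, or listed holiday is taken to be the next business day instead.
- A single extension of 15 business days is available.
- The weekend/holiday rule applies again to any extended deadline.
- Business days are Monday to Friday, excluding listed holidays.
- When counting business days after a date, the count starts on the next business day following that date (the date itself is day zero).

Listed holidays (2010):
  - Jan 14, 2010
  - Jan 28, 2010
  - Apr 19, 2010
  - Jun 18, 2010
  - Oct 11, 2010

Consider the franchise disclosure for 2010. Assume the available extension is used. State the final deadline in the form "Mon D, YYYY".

The statutory due date is Jan 14, 2010.
Because Jan 14, 2010 is a listed holiday, the deadline becomes Jan 15, 2010 (Friday).
Counting 15 further business days from Jan 15, 2010 reaches Feb 8, 2010.
Feb 8, 2010 falls on a Monday, which is a business day, so no adjustment is needed.
So the filing is due Feb 8, 2010.

Feb 8, 2010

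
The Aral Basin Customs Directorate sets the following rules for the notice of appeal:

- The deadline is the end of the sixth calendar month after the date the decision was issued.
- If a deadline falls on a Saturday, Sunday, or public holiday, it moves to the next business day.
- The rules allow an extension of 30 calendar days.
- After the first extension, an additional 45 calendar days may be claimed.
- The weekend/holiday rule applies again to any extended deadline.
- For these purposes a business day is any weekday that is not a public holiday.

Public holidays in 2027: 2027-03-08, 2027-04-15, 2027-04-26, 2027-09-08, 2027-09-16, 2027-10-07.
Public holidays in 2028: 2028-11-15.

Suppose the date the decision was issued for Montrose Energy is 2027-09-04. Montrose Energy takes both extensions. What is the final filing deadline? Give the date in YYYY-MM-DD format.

The sixth month after 2027-09-04 is March 2028, whose last day is 2028-03-31.
2028-03-31 is a Friday and not a listed holiday, so it stands.
Applying the 30-calendar-day extension: 2028-03-31 + 30 days = 2028-04-30.
2028-04-30 is a Sunday; the next business day is 2028-05-01 (Monday).
Add the 45 calendar-day extension to 2028-05-01: 2028-06-15.
2028-06-15 is a Thursday and not a listed holiday, so it stands.
Final deadline: 2028-06-15.

2028-06-15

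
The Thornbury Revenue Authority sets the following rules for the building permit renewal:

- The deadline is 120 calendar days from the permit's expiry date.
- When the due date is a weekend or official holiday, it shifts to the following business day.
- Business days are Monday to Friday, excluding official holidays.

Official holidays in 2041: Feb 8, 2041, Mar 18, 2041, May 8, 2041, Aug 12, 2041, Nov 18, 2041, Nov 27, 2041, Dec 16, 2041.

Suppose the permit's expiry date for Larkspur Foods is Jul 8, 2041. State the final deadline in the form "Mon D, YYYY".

120 calendar days after Jul 8, 2041 is Nov 5, 2041.
Nov 5, 2041 falls on a Tuesday, which is a business day, so no adjustment is needed.
Final deadline: Nov 5, 2041.

Nov 5, 2041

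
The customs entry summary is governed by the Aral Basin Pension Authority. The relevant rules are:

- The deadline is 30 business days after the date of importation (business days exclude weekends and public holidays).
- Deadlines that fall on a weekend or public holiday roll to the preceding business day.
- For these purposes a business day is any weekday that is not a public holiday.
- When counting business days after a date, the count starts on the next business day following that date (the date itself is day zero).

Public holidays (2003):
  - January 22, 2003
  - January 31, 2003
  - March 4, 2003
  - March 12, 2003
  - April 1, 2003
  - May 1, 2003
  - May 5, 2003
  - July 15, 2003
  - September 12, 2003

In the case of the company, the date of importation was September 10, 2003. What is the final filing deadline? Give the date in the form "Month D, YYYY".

October 23, 2003

Starting the day after September 10, 2003 and counting 30 business days lands on October 23, 2003.
October 23, 2003 is a Thursday and not a listed holiday, so it stands.
The final due date is October 23, 2003.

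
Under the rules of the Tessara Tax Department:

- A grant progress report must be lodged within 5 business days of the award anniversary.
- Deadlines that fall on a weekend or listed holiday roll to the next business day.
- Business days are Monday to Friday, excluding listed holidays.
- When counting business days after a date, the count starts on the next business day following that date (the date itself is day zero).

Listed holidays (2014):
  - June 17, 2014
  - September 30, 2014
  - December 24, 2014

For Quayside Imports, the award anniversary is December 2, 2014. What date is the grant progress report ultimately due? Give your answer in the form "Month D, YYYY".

Counting 5 business days after December 2, 2014 (skipping weekends and listed holidays) reaches December 9, 2014.
December 9, 2014 falls on a Tuesday, which is a business day, so no adjustment is needed.
Deadline: December 9, 2014.

December 9, 2014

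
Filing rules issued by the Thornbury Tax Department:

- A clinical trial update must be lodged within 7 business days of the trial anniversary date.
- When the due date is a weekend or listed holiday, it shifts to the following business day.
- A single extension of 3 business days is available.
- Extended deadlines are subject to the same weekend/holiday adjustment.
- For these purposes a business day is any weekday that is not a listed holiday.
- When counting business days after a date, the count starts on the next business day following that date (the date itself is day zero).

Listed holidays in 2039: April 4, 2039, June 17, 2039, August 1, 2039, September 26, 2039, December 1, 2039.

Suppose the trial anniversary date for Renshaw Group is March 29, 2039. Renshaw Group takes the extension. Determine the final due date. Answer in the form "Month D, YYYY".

April 13, 2039

Counting 7 business days after March 29, 2039 (skipping weekends and listed holidays) reaches April 8, 2039.
April 8, 2039 (Friday) is already a business day.
Counting 3 further business days from April 8, 2039 reaches April 13, 2039.
Since April 13, 2039 is a Wednesday and not a holiday, the date is unchanged.
So the filing is due April 13, 2039.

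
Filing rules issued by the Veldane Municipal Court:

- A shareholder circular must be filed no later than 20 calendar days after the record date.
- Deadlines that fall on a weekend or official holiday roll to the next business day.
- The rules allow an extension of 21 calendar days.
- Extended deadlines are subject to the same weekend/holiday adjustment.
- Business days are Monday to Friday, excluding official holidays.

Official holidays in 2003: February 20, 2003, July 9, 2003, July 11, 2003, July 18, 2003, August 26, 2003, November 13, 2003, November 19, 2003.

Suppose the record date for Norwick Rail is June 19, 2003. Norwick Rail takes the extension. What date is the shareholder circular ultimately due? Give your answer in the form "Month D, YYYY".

July 31, 2003

20 calendar days after June 19, 2003 is July 9, 2003.
Because July 9, 2003 is a listed holiday, the deadline becomes July 10, 2003 (Thursday).
With the 21-day extension, July 10, 2003 becomes July 31, 2003.
July 31, 2003 (Thursday) is already a business day.
The final due date is July 31, 2003.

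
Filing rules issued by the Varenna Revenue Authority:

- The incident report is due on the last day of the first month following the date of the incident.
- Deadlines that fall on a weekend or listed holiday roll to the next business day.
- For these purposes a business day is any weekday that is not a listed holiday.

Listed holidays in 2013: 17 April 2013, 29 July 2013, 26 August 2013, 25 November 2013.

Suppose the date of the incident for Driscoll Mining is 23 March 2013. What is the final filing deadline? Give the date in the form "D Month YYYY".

The first month after 23 March 2013 is April 2013, whose last day is 30 April 2013.
30 April 2013 is a Tuesday and not a listed holiday, so it stands.
Final deadline: 30 April 2013.

30 April 2013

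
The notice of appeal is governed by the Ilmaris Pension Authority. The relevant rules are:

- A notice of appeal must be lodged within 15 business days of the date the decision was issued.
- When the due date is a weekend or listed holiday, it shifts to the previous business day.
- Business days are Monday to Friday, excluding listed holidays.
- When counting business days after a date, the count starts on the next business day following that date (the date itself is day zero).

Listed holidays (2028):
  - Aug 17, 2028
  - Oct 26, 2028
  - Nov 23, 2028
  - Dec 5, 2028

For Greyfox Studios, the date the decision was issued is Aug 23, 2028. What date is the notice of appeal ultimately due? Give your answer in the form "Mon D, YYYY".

Starting the day after Aug 23, 2028 and counting 15 business days lands on Sep 13, 2028.
Sep 13, 2028 is a Wednesday and not a listed holiday, so it stands.
So the filing is due Sep 13, 2028.

Sep 13, 2028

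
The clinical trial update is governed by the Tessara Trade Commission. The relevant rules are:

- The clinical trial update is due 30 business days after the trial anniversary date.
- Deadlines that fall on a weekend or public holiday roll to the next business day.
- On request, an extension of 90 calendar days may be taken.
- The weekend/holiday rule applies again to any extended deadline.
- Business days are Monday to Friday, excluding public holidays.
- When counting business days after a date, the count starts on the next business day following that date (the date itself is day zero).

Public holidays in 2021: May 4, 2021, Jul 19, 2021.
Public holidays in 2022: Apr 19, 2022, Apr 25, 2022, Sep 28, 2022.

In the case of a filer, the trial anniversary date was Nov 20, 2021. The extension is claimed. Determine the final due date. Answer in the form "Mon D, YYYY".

Mar 31, 2022

30 business days after Nov 20, 2021, excluding weekends and holidays, is Dec 31, 2021.
Dec 31, 2021 is a Friday and not a listed holiday, so it stands.
Add the 90 calendar-day extension to Dec 31, 2021: Mar 31, 2022.
Mar 31, 2022 is a Thursday and not a listed holiday, so it stands.
So the filing is due Mar 31, 2022.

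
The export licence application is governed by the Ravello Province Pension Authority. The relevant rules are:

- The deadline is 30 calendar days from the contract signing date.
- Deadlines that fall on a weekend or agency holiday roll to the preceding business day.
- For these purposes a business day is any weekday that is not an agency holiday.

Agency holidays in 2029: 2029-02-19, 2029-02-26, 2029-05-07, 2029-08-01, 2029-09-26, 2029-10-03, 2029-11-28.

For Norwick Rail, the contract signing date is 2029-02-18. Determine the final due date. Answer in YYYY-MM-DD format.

2029-03-20

Trigger date 2029-02-18 + 30 calendar days = 2029-03-20.
2029-03-20 falls on a Tuesday, which is a business day, so no adjustment is needed.
Deadline: 2029-03-20.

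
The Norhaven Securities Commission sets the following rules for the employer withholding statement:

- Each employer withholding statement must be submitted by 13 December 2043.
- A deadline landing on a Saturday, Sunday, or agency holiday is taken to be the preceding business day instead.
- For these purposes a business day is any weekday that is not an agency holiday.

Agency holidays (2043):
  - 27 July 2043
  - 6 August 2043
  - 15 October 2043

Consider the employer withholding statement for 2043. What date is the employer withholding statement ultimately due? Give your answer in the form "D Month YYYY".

11 December 2043

The statutory due date is 13 December 2043.
13 December 2043 is a Sunday, so it moves to the preceding business day, 11 December 2043 (Friday).
Deadline: 11 December 2043.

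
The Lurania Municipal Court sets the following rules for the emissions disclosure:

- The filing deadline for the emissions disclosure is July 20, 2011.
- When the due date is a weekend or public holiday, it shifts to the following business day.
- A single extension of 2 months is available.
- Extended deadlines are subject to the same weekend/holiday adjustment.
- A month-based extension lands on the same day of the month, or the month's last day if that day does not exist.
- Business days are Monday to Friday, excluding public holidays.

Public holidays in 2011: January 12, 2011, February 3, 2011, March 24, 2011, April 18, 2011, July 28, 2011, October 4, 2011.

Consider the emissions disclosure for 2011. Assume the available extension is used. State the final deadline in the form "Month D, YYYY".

September 20, 2011

The stated deadline is July 20, 2011.
July 20, 2011 (Wednesday) is already a business day.
The 2 months extension carries July 20, 2011 to September 20, 2011.
September 20, 2011 (Tuesday) is already a business day.
The final due date is September 20, 2011.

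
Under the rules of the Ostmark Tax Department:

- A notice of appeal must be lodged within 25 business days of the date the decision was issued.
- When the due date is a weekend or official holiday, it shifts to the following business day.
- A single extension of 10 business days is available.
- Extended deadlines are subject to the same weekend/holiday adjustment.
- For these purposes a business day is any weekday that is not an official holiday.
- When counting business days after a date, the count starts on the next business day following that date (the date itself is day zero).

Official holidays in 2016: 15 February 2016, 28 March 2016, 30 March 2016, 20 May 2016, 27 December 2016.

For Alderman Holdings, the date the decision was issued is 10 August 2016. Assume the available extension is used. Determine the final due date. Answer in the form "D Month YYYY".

28 September 2016

25 business days after 10 August 2016, excluding weekends and holidays, is 14 September 2016.
14 September 2016 falls on a Wednesday, which is a business day, so no adjustment is needed.
The 10-business-day extension runs from 14 September 2016 to 28 September 2016.
28 September 2016 falls on a Wednesday, which is a business day, so no adjustment is needed.
So the filing is due 28 September 2016.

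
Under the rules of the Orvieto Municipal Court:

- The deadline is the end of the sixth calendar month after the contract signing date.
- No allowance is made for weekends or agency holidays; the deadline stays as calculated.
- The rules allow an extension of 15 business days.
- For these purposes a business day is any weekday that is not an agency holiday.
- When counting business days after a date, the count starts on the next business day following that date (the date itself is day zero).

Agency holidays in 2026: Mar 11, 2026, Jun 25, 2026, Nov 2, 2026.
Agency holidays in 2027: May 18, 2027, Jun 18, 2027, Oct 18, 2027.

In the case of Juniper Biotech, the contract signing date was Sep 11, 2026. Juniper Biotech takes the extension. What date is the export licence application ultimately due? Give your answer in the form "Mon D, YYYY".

The sixth month after Sep 11, 2026 is March 2027, whose last day is Mar 31, 2027.
Mar 31, 2027 falls on a Wednesday. The rules make no weekend/holiday allowance, so it remains Mar 31, 2027.
The 15-business-day extension runs from Mar 31, 2027 to Apr 21, 2027.
No adjustment is made for weekends or holidays, so Apr 21, 2027 stands.
The final due date is Apr 21, 2027.

Apr 21, 2027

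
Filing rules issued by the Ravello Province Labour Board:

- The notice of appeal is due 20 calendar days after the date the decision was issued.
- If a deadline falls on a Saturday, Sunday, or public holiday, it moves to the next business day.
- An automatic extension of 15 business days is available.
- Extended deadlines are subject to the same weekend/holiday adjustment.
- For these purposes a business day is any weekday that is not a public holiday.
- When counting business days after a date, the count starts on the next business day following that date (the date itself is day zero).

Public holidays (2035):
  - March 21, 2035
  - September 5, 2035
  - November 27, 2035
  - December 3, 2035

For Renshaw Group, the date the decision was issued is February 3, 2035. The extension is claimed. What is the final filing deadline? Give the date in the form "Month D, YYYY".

20 calendar days after February 3, 2035 is February 23, 2035.
Since February 23, 2035 is a Friday and not a holiday, the date is unchanged.
The 15-business-day extension runs from February 23, 2035 to March 16, 2035.
Since March 16, 2035 is a Friday and not a holiday, the date is unchanged.
So the filing is due March 16, 2035.

March 16, 2035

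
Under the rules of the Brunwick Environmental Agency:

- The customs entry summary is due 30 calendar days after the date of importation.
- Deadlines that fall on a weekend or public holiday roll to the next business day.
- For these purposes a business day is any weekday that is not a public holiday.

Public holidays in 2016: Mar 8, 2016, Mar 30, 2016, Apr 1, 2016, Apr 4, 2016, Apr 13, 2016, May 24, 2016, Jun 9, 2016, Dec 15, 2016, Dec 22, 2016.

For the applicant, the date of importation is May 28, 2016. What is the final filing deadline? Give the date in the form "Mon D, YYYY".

Jun 27, 2016

Trigger date May 28, 2016 + 30 calendar days = Jun 27, 2016.
Jun 27, 2016 falls on a Monday, which is a business day, so no adjustment is needed.
Deadline: Jun 27, 2016.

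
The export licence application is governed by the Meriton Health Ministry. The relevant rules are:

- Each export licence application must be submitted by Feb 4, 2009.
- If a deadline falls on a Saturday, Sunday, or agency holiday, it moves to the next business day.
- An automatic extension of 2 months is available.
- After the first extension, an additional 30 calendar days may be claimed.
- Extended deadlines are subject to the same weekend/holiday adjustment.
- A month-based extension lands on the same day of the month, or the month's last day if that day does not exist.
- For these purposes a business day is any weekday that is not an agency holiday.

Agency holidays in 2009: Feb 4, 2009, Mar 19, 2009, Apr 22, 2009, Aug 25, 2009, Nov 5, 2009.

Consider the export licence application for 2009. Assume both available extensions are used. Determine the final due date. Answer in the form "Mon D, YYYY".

May 6, 2009

The stated deadline is Feb 4, 2009.
Feb 4, 2009 falls on a listed holiday. Rolling to the next business day gives Feb 5, 2009, a Thursday.
The 2 months extension carries Feb 5, 2009 to Apr 5, 2009.
Because Apr 5, 2009 is a Sunday, the deadline becomes Apr 6, 2009 (Monday).
The 30-calendar-day extension moves the deadline from Apr 6, 2009 to May 6, 2009.
May 6, 2009 falls on a Wednesday, which is a business day, so no adjustment is needed.
So the filing is due May 6, 2009.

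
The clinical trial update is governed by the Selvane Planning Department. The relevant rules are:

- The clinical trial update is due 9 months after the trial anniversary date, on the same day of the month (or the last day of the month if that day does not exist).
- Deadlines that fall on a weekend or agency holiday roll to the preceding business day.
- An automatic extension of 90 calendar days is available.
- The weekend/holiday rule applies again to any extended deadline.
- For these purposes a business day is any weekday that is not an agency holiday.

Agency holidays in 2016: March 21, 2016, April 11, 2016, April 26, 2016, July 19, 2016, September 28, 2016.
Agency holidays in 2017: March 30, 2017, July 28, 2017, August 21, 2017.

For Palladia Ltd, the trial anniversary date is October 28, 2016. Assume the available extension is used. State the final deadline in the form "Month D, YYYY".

October 25, 2017

9 months from October 28, 2016 is July 28, 2017.
July 28, 2017 is a listed holiday; the preceding business day is July 27, 2017 (Thursday).
With the 90-day extension, July 27, 2017 becomes October 25, 2017.
October 25, 2017 is a Wednesday and not a listed holiday, so it stands.
So the filing is due October 25, 2017.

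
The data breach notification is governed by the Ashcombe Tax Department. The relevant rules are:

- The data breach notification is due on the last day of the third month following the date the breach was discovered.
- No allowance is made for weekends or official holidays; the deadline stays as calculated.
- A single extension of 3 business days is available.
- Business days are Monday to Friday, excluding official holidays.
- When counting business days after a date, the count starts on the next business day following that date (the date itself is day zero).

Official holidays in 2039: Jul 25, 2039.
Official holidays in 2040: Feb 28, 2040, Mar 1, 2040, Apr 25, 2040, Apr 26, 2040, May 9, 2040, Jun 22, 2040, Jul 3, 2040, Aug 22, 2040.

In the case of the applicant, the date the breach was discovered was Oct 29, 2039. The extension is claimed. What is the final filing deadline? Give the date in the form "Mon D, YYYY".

3 months after Oct 29, 2039 is January 2040; that month ends on Jan 31, 2040.
Jan 31, 2040 is a Tuesday; no weekend or holiday adjustment applies.
Counting 3 further business days from Jan 31, 2040 reaches Feb 3, 2040.
Feb 3, 2040 is a Friday; no weekend or holiday adjustment applies.
Deadline: Feb 3, 2040.

Feb 3, 2040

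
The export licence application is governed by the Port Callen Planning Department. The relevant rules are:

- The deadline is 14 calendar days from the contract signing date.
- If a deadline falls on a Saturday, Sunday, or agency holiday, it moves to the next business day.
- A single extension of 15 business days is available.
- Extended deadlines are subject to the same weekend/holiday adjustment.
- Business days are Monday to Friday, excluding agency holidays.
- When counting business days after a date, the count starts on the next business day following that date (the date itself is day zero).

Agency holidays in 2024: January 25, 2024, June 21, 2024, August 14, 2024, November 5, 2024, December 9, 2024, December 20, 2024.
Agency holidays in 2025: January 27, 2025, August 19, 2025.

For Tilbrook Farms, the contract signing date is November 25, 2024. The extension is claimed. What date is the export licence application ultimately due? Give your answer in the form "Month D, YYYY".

January 1, 2025

14 calendar days after November 25, 2024 is December 9, 2024.
December 9, 2024 is a listed holiday, so it moves to the next business day, December 10, 2024 (Tuesday).
The 15-business-day extension runs from December 10, 2024 to January 1, 2025.
Since January 1, 2025 is a Wednesday and not a holiday, the date is unchanged.
Deadline: January 1, 2025.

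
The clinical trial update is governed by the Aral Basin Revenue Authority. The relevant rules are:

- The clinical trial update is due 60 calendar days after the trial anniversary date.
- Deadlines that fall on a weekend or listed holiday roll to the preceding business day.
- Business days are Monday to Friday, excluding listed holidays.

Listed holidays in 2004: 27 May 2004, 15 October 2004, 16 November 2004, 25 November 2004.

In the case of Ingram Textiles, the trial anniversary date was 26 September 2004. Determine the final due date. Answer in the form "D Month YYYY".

From 26 September 2004, 60 calendar days later is 25 November 2004.
25 November 2004 falls on a listed holiday. Rolling to the preceding business day gives 24 November 2004, a Wednesday.
So the filing is due 24 November 2004.

24 November 2004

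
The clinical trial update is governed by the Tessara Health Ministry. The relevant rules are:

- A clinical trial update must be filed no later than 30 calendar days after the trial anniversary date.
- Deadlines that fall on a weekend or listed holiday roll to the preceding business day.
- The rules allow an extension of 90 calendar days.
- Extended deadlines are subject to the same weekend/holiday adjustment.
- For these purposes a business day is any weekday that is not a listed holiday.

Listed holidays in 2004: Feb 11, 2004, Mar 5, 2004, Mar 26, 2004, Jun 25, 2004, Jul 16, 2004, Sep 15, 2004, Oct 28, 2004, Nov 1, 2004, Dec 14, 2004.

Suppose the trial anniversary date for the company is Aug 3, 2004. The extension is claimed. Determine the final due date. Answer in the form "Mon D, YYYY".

Dec 1, 2004

From Aug 3, 2004, 30 calendar days later is Sep 2, 2004.
Sep 2, 2004 (Thursday) is already a business day.
Add the 90 calendar-day extension to Sep 2, 2004: Dec 1, 2004.
Since Dec 1, 2004 is a Wednesday and not a holiday, the date is unchanged.
So the filing is due Dec 1, 2004.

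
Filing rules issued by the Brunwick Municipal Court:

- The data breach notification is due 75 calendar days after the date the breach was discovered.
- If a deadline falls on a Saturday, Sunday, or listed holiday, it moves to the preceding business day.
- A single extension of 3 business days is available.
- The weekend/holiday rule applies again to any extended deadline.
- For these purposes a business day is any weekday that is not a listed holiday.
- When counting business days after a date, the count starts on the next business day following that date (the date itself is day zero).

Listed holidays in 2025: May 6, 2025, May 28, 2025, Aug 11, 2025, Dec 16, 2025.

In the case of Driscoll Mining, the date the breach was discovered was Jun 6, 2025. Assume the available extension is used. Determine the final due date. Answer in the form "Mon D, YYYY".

Aug 25, 2025

75 calendar days after Jun 6, 2025 is Aug 20, 2025.
Aug 20, 2025 (Wednesday) is already a business day.
The 3-business-day extension runs from Aug 20, 2025 to Aug 25, 2025.
Aug 25, 2025 (Monday) is already a business day.
The final due date is Aug 25, 2025.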